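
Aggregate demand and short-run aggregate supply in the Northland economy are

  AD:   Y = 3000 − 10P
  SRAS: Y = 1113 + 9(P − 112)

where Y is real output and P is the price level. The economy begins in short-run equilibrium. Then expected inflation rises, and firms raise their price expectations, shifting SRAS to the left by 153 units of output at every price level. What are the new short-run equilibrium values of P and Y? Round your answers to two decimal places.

This is a negative supply shock: SRAS shifts left.
New SRAS: Y = 9P − 48.
Set AD = SRAS: 3000 − 10P = 9P − 48, so 3048 = 19P and P = 160.42.
Substituting into AD, Y = 1395.79.

P = 160.42, Y = 1395.79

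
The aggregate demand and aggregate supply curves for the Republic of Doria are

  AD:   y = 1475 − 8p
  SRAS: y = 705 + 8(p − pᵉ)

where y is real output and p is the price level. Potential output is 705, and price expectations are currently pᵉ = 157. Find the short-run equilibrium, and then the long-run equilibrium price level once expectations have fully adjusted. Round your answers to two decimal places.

Short run: p = 126.63, y = 462.00. Long run: p = 96.25.

Short run: with pᵉ = 157, SRAS is y = 8p − 551. Setting AD = SRAS gives 2026 = 16p, so p = 126.63 and y = 1475 − 8p = 462.00.
Output 462.00 is below potential 705, so over time expected prices fall and SRAS shifts right until y returns to 705.
Long run: y = 705 on the AD curve gives 705 = 1475 − 8p, so p = 96.25.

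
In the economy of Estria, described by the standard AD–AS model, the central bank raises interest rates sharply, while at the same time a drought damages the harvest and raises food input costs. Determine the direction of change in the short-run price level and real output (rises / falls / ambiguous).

The first event is a negative demand shock: AD shifts left, which by itself pushes P down and Y down.
The second is an adverse supply shock: SRAS shifts left, which by itself pushes P up and Y down.
The two shocks push P in opposite directions, so the effect on P is ambiguous. Both shocks push Y down, so Y falls.

Price level: ambiguous; output: falls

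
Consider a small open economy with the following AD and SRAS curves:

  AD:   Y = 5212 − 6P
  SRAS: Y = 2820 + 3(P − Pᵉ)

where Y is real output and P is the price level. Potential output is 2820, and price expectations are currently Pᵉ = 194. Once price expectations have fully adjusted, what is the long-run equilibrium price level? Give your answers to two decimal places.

Short run: with Pᵉ = 194, SRAS is Y = 2238 + 3P. Setting AD = SRAS gives 2974 = 9P, so P = 330.44 and Y = 5212 − 6P = 3229.33.
Output 3229.33 is above potential 2820, so over time expected prices rise and SRAS shifts left until Y returns to 2820.
Long run: Y = 2820 on the AD curve gives 2820 = 5212 − 6P, so P = 398.67.

Long-run P = 398.67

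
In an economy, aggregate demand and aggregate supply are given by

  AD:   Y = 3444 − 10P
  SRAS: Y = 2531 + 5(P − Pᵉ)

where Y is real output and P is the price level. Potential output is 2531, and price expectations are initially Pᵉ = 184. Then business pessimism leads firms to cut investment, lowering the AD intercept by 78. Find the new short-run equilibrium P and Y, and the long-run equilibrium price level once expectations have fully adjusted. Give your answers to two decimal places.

AD shifts left: new AD is Y = 3366 − 10P. With Pᵉ = 184, SRAS is Y = 1611 + 5P.
Short run: 3366 − 10P = 1611 + 5P gives 1755 = 15P, so P = 117.00 and Y = 3366 − 10P = 2196.00.
Y = 2196.00 is below potential 2531; expectations adjust and SRAS shifts right until Y = 2531.
Long run: on the new AD curve, 2531 = 3366 − 10P gives P = 83.50.

Short run: P = 117.00, Y = 2196.00. Long run: P = 83.50.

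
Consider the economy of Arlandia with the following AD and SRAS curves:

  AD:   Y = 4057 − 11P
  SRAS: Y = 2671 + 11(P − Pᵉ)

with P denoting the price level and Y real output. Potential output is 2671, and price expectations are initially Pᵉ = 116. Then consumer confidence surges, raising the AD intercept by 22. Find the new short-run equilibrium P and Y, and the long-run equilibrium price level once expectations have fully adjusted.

AD shifts right: new AD is Y = 4079 − 11P. With Pᵉ = 116, SRAS is Y = 1395 + 11P.
Short run: 4079 − 11P = 1395 + 11P gives 2684 = 22P, so P = 122 and Y = 4079 − 11·122 = 2737.
Y = 2737 is above potential 2671; expectations adjust and SRAS shifts left until Y = 2671.
Long run: on the new AD curve, 2671 = 4079 − 11P gives P = 128.

Short run: P = 122, Y = 2737. Long run: P = 128.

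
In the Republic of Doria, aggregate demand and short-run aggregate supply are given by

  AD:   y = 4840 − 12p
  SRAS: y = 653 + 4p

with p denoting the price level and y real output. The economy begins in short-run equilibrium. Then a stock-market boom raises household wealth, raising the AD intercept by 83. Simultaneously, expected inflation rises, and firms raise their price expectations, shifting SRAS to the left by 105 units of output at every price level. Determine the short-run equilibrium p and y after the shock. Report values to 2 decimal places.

After both shocks: AD is y = 4923 − 12p and SRAS is y = 548 + 4p.
Setting them equal: 4375 = 16p, so p = 273.44.
Substituting into AD, y = 1641.75.

p = 273.44, y = 1641.75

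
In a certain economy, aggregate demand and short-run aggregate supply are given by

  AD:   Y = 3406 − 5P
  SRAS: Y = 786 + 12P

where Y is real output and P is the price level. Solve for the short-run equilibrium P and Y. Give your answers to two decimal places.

Set AD = SRAS: 3406 − 5P = 786 + 12P, so 2620 = 17P and P = 154.12.
Substituting into AD, Y = 3406 − 5P = 2635.41.

P = 154.12, Y = 2635.41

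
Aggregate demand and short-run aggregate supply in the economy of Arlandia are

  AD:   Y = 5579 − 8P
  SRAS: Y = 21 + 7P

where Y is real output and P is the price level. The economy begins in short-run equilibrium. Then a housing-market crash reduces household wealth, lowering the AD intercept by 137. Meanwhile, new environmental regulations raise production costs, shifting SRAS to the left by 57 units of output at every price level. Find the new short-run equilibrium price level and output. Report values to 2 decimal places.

After both shocks: AD is Y = 5442 − 8P and SRAS is Y = 7P − 36.
Setting them equal: 5478 = 15P, so P = 365.20.
Substituting into AD, Y = 2520.40.

P = 365.20, Y = 2520.40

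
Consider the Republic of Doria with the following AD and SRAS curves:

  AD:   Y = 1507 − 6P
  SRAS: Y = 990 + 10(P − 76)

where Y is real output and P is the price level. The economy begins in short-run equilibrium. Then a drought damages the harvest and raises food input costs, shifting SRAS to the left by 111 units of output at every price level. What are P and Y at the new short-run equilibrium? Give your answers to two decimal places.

P = 86.75, Y = 986.50

This is a negative supply shock: SRAS shifts left.
New SRAS: Y = 119 + 10P.
Set AD = SRAS: 1507 − 6P = 119 + 10P, so 1388 = 16P and P = 86.75.
Substituting into AD, Y = 986.50.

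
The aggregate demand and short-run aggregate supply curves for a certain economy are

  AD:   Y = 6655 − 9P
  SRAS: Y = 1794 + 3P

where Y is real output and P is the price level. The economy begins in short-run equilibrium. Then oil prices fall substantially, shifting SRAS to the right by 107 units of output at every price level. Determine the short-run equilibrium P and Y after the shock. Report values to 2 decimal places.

P = 396.17, Y = 3089.50

This is a positive supply shock: SRAS shifts right.
New SRAS: Y = 1901 + 3P.
Set AD = SRAS: 6655 − 9P = 1901 + 3P, so 4754 = 12P and P = 396.17.
Substituting into AD, Y = 3089.50.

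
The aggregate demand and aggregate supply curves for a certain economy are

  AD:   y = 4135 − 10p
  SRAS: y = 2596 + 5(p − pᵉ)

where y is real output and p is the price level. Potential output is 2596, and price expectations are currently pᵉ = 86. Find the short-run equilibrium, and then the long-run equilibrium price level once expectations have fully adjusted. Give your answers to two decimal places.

Short run: p = 131.27, y = 2822.33. Long run: p = 153.90.

Short run: with pᵉ = 86, SRAS is y = 2166 + 5p. Setting AD = SRAS gives 1969 = 15p, so p = 131.27 and y = 4135 − 10p = 2822.33.
Output 2822.33 is above potential 2596, so over time expected prices rise and SRAS shifts left until y returns to 2596.
Long run: y = 2596 on the AD curve gives 2596 = 4135 − 10p, so p = 153.90.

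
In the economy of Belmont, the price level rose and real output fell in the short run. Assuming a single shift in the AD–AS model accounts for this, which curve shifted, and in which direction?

P rose and Y fell. An AD shift moves P and Y in the same direction; an SRAS shift moves them in opposite directions.
Here P and Y moved in opposite directions, so the SRAS curve shifted.
Since Y fell, SRAS shifted left.

SRAS shifted left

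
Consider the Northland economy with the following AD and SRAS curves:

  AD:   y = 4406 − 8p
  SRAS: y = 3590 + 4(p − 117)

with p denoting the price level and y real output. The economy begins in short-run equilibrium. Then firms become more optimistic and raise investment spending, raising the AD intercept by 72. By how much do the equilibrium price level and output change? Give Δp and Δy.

Δp = +6, Δy = +24

This is a positive demand shock: AD shifts right.
New AD: y = 4478 − 8p.
SRAS can be written y = 3122 + 4p.
Set AD = SRAS: 4478 − 8p = 3122 + 4p, so 1356 = 12p and p = 113.
y = 4478 − 8·113 = 3574.
Initially p = 107, y = 3550, so Δp = +6 and Δy = +24.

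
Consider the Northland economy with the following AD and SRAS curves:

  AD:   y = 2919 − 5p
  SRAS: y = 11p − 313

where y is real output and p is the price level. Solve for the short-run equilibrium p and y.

p = 202, y = 1909

Set AD = SRAS: 2919 − 5p = 11p − 313, so 3232 = 16p and p = 202.
Then y = 2919 − 5·202 = 1909.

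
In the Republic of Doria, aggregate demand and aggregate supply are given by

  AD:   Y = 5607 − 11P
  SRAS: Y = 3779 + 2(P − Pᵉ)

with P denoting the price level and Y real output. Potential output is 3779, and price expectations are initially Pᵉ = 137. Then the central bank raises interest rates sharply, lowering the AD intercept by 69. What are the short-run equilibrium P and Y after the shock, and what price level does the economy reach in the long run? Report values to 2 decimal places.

Short run: P = 156.38, Y = 3817.77. Long run: P = 159.91.

AD shifts left: new AD is Y = 5538 − 11P. With Pᵉ = 137, SRAS is Y = 3505 + 2P.
Short run: 5538 − 11P = 3505 + 2P gives 2033 = 13P, so P = 156.38 and Y = 5538 − 11P = 3817.77.
Y = 3817.77 is above potential 3779; expectations adjust and SRAS shifts left until Y = 3779.
Long run: on the new AD curve, 3779 = 5538 − 11P gives P = 159.91.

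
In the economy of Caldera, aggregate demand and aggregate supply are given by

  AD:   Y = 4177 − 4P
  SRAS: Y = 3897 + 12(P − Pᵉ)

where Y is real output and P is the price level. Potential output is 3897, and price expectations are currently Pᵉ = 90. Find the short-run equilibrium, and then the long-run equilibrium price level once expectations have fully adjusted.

Short run: with Pᵉ = 90, SRAS is Y = 2817 + 12P. Setting AD = SRAS gives 1360 = 16P, so P = 85 and Y = 4177 − 4·85 = 3837.
Output 3837 is below potential 3897, so over time expected prices fall and SRAS shifts right until Y returns to 3897.
Long run: Y = 3897 on the AD curve gives 3897 = 4177 − 4P, so P = 70.

Short run: P = 85, Y = 3837. Long run: P = 70.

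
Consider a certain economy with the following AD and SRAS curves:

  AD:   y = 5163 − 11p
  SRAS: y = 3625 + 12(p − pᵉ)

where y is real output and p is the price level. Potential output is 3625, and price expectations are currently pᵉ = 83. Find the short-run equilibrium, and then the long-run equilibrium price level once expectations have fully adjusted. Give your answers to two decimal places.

Short run: p = 110.17, y = 3951.09. Long run: p = 139.82.

Short run: with pᵉ = 83, SRAS is y = 2629 + 12p. Setting AD = SRAS gives 2534 = 23p, so p = 110.17 and y = 5163 − 11p = 3951.09.
Output 3951.09 is above potential 3625, so over time expected prices rise and SRAS shifts left until y returns to 3625.
Long run: y = 3625 on the AD curve gives 3625 = 5163 − 11p, so p = 139.82.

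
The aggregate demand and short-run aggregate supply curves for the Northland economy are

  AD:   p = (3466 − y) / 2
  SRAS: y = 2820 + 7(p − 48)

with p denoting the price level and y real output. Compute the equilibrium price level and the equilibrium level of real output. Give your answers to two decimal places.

Write SRAS as y = 2820 + 7p − 336 = 2484 + 7p.
Rearrange AD to y = 3466 − 2p.
Set AD = SRAS: 3466 − 2p = 2484 + 7p, so 982 = 9p and p = 109.11.
Substituting into AD, y = 3466 − 2p = 3247.78.

p = 109.11, y = 3247.78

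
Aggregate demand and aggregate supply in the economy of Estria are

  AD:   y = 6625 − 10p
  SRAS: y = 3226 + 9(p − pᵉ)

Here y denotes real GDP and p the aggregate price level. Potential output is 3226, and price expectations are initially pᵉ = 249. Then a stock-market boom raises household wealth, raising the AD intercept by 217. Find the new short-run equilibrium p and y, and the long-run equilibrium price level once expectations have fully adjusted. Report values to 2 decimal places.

Short run: p = 308.26, y = 3759.37. Long run: p = 361.60.

AD shifts right: new AD is y = 6842 − 10p. With pᵉ = 249, SRAS is y = 985 + 9p.
Short run: 6842 − 10p = 985 + 9p gives 5857 = 19p, so p = 308.26 and y = 6842 − 10p = 3759.37.
y = 3759.37 is above potential 3226; expectations adjust and SRAS shifts left until y = 3226.
Long run: on the new AD curve, 3226 = 6842 − 10p gives p = 361.60.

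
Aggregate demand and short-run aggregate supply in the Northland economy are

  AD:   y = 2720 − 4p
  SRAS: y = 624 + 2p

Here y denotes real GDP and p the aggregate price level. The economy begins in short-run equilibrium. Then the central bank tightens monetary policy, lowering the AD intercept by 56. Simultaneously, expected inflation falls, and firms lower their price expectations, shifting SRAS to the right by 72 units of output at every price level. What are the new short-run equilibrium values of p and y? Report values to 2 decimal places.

p = 328.00, y = 1352.00

After both shocks: AD is y = 2664 − 4p and SRAS is y = 696 + 2p.
Setting them equal: 1968 = 6p, so p = 328.00.
Substituting into AD, y = 1352.00.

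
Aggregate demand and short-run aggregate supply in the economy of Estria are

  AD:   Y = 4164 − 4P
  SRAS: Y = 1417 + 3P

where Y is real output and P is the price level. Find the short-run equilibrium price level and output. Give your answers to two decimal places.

P = 392.43, Y = 2594.29

Set AD = SRAS: 4164 − 4P = 1417 + 3P, so 2747 = 7P and P = 392.43.
Substituting into AD, Y = 4164 − 4P = 2594.29.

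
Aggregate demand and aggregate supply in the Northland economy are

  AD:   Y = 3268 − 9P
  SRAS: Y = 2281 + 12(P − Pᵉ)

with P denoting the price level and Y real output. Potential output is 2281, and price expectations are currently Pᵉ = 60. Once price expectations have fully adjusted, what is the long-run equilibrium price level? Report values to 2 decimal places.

Short run: with Pᵉ = 60, SRAS is Y = 1561 + 12P. Setting AD = SRAS gives 1707 = 21P, so P = 81.29 and Y = 3268 − 9P = 2536.43.
Output 2536.43 is above potential 2281, so over time expected prices rise and SRAS shifts left until Y returns to 2281.
Long run: Y = 2281 on the AD curve gives 2281 = 3268 − 9P, so P = 109.67.

Long-run P = 109.67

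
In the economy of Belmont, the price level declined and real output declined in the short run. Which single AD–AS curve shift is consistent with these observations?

P fell and Y fell. An AD shift moves P and Y in the same direction; an SRAS shift moves them in opposite directions.
Here P and Y moved in the same direction, so the AD curve shifted.
Since Y fell, AD shifted left.

AD shifted left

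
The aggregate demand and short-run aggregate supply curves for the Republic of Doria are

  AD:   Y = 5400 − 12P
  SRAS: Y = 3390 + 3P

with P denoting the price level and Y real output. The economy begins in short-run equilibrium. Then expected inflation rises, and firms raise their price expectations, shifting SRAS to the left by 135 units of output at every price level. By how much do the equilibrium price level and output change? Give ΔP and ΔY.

ΔP = +9, ΔY = -108

This is a negative supply shock: SRAS shifts left.
New SRAS: Y = 3255 + 3P.
Set AD = SRAS: 5400 − 12P = 3255 + 3P, so 2145 = 15P and P = 143.
Y = 5400 − 12·143 = 3684.
Initially P = 134, Y = 3792, so ΔP = +9 and ΔY = -108.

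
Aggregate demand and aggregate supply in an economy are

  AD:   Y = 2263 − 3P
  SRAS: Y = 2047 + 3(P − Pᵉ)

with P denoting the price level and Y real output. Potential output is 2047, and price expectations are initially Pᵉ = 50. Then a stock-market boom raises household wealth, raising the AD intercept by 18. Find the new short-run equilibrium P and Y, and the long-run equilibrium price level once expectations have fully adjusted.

AD shifts right: new AD is Y = 2281 − 3P. With Pᵉ = 50, SRAS is Y = 1897 + 3P.
Short run: 2281 − 3P = 1897 + 3P gives 384 = 6P, so P = 64 and Y = 2281 − 3·64 = 2089.
Y = 2089 is above potential 2047; expectations adjust and SRAS shifts left until Y = 2047.
Long run: on the new AD curve, 2047 = 2281 − 3P gives P = 78.

Short run: P = 64, Y = 2089. Long run: P = 78.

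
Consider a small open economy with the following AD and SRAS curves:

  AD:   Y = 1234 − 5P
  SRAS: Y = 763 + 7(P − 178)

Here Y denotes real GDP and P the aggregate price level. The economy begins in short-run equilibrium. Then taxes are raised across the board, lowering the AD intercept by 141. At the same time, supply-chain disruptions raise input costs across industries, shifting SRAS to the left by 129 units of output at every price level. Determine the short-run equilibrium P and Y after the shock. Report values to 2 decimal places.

After both shocks: AD is Y = 1093 − 5P and SRAS is Y = 7P − 612.
Setting them equal: 1705 = 12P, so P = 142.08.
Substituting into AD, Y = 382.58.

P = 142.08, Y = 382.58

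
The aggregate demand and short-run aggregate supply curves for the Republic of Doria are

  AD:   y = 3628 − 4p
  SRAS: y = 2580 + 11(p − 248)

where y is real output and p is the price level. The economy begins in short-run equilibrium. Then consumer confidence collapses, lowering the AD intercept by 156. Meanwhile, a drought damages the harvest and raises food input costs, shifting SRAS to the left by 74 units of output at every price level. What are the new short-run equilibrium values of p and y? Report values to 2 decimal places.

After both shocks: AD is y = 3472 − 4p and SRAS is y = 11p − 222.
Setting them equal: 3694 = 15p, so p = 246.27.
Substituting into AD, y = 2486.93.

p = 246.27, y = 2486.93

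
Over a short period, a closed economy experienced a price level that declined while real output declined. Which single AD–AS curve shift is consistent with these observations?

AD shifted left

P fell and Y fell. An AD shift moves P and Y in the same direction; an SRAS shift moves them in opposite directions.
Here P and Y moved in the same direction, so the AD curve shifted.
Since Y fell, AD shifted left.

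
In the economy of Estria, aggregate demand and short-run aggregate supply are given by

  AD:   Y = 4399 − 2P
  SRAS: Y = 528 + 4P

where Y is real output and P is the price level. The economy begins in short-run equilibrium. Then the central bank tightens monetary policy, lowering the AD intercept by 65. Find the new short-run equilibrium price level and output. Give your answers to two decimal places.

P = 634.33, Y = 3065.33

This is a negative demand shock: AD shifts left.
New AD: Y = 4334 − 2P.
Set AD = SRAS: 4334 − 2P = 528 + 4P, so 3806 = 6P and P = 634.33.
Substituting into AD, Y = 3065.33.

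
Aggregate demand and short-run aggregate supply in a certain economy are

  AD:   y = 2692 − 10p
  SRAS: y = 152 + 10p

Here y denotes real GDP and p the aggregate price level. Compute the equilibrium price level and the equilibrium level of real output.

Set AD = SRAS: 2692 − 10p = 152 + 10p, so 2540 = 20p and p = 127.
Then y = 2692 − 10·127 = 1422.

p = 127, y = 1422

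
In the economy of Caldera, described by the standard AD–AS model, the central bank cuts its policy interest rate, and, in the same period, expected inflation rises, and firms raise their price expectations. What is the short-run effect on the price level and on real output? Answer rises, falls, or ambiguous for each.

Price level: rises; output: ambiguous

The first event is a positive demand shock: AD shifts right, which by itself pushes P up and Y up.
The second is an adverse supply shock: SRAS shifts left, which by itself pushes P up and Y down.
Both shocks push P up, so P rises. The two shocks push Y in opposite directions, so the effect on Y is ambiguous.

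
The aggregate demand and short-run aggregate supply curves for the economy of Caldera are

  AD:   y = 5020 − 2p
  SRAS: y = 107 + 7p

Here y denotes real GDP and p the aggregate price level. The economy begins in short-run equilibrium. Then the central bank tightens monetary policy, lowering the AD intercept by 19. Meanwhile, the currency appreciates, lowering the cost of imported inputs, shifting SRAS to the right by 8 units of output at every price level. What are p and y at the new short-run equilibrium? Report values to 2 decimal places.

p = 542.89, y = 3915.22

After both shocks: AD is y = 5001 − 2p and SRAS is y = 115 + 7p.
Setting them equal: 4886 = 9p, so p = 542.89.
Substituting into AD, y = 3915.22.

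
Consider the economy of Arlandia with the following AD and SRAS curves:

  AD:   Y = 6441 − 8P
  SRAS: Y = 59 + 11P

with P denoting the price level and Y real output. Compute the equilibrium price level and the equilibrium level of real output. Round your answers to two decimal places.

P = 335.89, Y = 3753.84

Set AD = SRAS: 6441 − 8P = 59 + 11P, so 6382 = 19P and P = 335.89.
Substituting into AD, Y = 6441 − 8P = 3753.84.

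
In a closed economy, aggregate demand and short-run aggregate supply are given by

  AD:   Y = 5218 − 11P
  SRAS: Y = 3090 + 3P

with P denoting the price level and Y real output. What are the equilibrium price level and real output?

P = 152, Y = 3546

Set AD = SRAS: 5218 − 11P = 3090 + 3P, so 2128 = 14P and P = 152.
Then Y = 5218 − 11·152 = 3546.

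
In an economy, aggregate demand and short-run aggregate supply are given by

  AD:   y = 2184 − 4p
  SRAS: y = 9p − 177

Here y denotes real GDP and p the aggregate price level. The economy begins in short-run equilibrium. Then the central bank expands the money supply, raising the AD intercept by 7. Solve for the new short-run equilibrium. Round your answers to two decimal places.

This is a positive demand shock: AD shifts right.
New AD: y = 2191 − 4p.
Set AD = SRAS: 2191 − 4p = 9p − 177, so 2368 = 13p and p = 182.15.
Substituting into AD, y = 1462.38.

p = 182.15, y = 1462.38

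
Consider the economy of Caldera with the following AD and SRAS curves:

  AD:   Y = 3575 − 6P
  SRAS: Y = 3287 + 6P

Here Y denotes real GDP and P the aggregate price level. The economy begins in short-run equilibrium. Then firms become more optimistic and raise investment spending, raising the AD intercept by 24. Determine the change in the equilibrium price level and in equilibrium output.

ΔP = +2, ΔY = +12

This is a positive demand shock: AD shifts right.
New AD: Y = 3599 − 6P.
Set AD = SRAS: 3599 − 6P = 3287 + 6P, so 312 = 12P and P = 26.
Y = 3599 − 6·26 = 3443.
Initially P = 24, Y = 3431, so ΔP = +2 and ΔY = +12.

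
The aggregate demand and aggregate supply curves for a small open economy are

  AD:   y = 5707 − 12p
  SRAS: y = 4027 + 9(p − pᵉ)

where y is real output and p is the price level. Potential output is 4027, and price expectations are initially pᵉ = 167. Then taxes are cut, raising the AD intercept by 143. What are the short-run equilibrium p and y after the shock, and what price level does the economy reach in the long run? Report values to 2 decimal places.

Short run: p = 158.38, y = 3949.43. Long run: p = 151.92.

AD shifts right: new AD is y = 5850 − 12p. With pᵉ = 167, SRAS is y = 2524 + 9p.
Short run: 5850 − 12p = 2524 + 9p gives 3326 = 21p, so p = 158.38 and y = 5850 − 12p = 3949.43.
y = 3949.43 is below potential 4027; expectations adjust and SRAS shifts right until y = 4027.
Long run: on the new AD curve, 4027 = 5850 − 12p gives p = 151.92.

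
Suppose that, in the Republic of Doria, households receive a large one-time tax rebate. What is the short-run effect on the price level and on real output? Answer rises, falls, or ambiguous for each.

Price level: rises; output: rises

This is a positive demand shock: AD shifts right.
Moving along the upward-sloping SRAS curve, P rises and Y rises.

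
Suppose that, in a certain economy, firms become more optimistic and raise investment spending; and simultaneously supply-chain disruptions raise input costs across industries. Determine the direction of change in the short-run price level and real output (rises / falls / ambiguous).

Price level: rises; output: ambiguous

The first event is a positive demand shock: AD shifts right, which by itself pushes P up and Y up.
The second is an adverse supply shock: SRAS shifts left, which by itself pushes P up and Y down.
Both shocks push P up, so P rises. The two shocks push Y in opposite directions, so the effect on Y is ambiguous.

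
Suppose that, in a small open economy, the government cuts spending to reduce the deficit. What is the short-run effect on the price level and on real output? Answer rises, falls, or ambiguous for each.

This is a negative demand shock: AD shifts left.
Moving along the upward-sloping SRAS curve, P falls and Y falls.

Price level: falls; output: falls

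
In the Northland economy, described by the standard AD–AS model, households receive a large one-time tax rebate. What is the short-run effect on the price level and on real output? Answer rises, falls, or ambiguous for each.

Price level: rises; output: rises

This is a positive demand shock: AD shifts right.
Moving along the upward-sloping SRAS curve, P rises and Y rises.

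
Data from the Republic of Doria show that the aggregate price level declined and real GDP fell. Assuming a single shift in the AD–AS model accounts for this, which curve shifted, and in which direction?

P fell and Y fell. An AD shift moves P and Y in the same direction; an SRAS shift moves them in opposite directions.
Here P and Y moved in the same direction, so the AD curve shifted.
Since Y fell, AD shifted left.

AD shifted left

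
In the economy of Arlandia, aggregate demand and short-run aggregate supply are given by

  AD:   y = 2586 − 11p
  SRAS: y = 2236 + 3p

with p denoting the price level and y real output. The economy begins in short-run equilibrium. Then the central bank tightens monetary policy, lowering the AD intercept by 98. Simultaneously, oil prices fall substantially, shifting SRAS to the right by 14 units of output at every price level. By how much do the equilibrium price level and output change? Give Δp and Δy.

Δp = -8, Δy = -10

After both shocks: AD is y = 2488 − 11p and SRAS is y = 2250 + 3p.
Setting them equal: 238 = 14p, so p = 17.
y = 2488 − 11·17 = 2301.
Initially p = 25, y = 2311, so Δp = -8 and Δy = -10.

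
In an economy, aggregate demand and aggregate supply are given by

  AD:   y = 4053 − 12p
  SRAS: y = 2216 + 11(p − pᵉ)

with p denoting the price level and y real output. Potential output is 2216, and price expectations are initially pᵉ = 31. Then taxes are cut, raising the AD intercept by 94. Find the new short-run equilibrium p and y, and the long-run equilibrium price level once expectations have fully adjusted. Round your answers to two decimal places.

AD shifts right: new AD is y = 4147 − 12p. With pᵉ = 31, SRAS is y = 1875 + 11p.
Short run: 4147 − 12p = 1875 + 11p gives 2272 = 23p, so p = 98.78 and y = 4147 − 12p = 2961.61.
y = 2961.61 is above potential 2216; expectations adjust and SRAS shifts left until y = 2216.
Long run: on the new AD curve, 2216 = 4147 − 12p gives p = 160.92.

Short run: p = 98.78, y = 2961.61. Long run: p = 160.92.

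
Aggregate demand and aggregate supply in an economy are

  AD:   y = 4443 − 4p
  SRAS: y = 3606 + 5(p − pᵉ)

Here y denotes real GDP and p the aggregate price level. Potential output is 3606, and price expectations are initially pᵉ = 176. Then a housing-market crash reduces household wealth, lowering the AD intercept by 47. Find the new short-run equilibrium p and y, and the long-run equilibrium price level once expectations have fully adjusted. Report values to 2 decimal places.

Short run: p = 185.56, y = 3653.78. Long run: p = 197.50.

AD shifts left: new AD is y = 4396 − 4p. With pᵉ = 176, SRAS is y = 2726 + 5p.
Short run: 4396 − 4p = 2726 + 5p gives 1670 = 9p, so p = 185.56 and y = 4396 − 4p = 3653.78.
y = 3653.78 is above potential 3606; expectations adjust and SRAS shifts left until y = 3606.
Long run: on the new AD curve, 3606 = 4396 − 4p gives p = 197.50.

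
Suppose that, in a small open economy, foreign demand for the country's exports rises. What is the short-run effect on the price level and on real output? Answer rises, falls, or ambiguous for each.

This is a positive demand shock: AD shifts right.
Moving along the upward-sloping SRAS curve, P rises and Y rises.

Price level: rises; output: rises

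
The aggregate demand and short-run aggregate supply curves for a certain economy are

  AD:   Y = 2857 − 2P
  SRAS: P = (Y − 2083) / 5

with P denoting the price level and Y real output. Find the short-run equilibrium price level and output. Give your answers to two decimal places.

Rearrange SRAS to Y = 2083 + 5P.
Set AD = SRAS: 2857 − 2P = 2083 + 5P, so 774 = 7P and P = 110.57.
Substituting into AD, Y = 2857 − 2P = 2635.86.

P = 110.57, Y = 2635.86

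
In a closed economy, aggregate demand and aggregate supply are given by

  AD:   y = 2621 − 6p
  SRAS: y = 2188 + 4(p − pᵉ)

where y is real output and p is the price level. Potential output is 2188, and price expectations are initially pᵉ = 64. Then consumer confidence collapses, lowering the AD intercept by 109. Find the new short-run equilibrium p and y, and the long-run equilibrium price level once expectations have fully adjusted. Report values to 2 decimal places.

AD shifts left: new AD is y = 2512 − 6p. With pᵉ = 64, SRAS is y = 1932 + 4p.
Short run: 2512 − 6p = 1932 + 4p gives 580 = 10p, so p = 58.00 and y = 2512 − 6p = 2164.00.
y = 2164.00 is below potential 2188; expectations adjust and SRAS shifts right until y = 2188.
Long run: on the new AD curve, 2188 = 2512 − 6p gives p = 54.00.

Short run: p = 58.00, y = 2164.00. Long run: p = 54.00.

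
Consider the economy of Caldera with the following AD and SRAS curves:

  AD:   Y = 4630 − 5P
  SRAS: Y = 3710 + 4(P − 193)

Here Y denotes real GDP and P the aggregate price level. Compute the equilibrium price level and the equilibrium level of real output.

Write SRAS as Y = 3710 + 4P − 772 = 2938 + 4P.
Set AD = SRAS: 4630 − 5P = 2938 + 4P, so 1692 = 9P and P = 188.
Then Y = 4630 − 5·188 = 3690.

P = 188, Y = 3690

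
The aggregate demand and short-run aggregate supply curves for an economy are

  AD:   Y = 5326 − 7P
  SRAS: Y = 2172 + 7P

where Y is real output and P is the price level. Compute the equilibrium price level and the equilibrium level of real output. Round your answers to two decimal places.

Set AD = SRAS: 5326 − 7P = 2172 + 7P, so 3154 = 14P and P = 225.29.
Substituting into AD, Y = 5326 − 7P = 3749.00.

P = 225.29, Y = 3749.00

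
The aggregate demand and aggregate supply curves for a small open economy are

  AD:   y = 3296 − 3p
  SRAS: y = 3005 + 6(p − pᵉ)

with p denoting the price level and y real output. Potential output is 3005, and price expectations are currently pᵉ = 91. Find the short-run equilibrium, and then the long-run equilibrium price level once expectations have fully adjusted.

Short run: with pᵉ = 91, SRAS is y = 2459 + 6p. Setting AD = SRAS gives 837 = 9p, so p = 93 and y = 3296 − 3·93 = 3017.
Output 3017 is above potential 3005, so over time expected prices rise and SRAS shifts left until y returns to 3005.
Long run: y = 3005 on the AD curve gives 3005 = 3296 − 3p, so p = 97.

Short run: p = 93, y = 3017. Long run: p = 97.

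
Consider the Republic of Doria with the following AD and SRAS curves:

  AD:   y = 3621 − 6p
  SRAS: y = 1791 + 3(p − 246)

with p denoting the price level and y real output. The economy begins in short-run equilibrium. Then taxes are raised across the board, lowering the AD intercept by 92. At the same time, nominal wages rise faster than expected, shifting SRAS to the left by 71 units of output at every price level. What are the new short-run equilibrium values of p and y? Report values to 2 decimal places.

After both shocks: AD is y = 3529 − 6p and SRAS is y = 982 + 3p.
Setting them equal: 2547 = 9p, so p = 283.00.
Substituting into AD, y = 1831.00.

p = 283.00, y = 1831.00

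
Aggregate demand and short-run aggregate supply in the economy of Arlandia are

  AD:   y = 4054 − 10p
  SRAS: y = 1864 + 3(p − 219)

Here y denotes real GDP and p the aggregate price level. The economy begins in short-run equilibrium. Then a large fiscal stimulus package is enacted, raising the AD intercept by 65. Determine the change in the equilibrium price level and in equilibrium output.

This is a positive demand shock: AD shifts right.
New AD: y = 4119 − 10p.
SRAS can be written y = 1207 + 3p.
Set AD = SRAS: 4119 − 10p = 1207 + 3p, so 2912 = 13p and p = 224.
y = 4119 − 10·224 = 1879.
Initially p = 219, y = 1864, so Δp = +5 and Δy = +15.

Δp = +5, Δy = +15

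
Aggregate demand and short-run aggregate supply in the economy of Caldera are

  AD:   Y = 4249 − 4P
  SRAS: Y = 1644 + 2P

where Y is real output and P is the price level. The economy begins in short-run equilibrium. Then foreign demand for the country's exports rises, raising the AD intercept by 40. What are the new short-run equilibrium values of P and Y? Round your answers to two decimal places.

This is a positive demand shock: AD shifts right.
New AD: Y = 4289 − 4P.
Set AD = SRAS: 4289 − 4P = 1644 + 2P, so 2645 = 6P and P = 440.83.
Substituting into AD, Y = 2525.67.

P = 440.83, Y = 2525.67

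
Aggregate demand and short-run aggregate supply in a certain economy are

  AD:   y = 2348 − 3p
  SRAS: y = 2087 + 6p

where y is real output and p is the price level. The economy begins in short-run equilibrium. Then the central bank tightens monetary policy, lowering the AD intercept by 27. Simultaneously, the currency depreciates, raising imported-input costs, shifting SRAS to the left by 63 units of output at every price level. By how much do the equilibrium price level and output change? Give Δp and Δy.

Δp = +4, Δy = -39

After both shocks: AD is y = 2321 − 3p and SRAS is y = 2024 + 6p.
Setting them equal: 297 = 9p, so p = 33.
y = 2321 − 3·33 = 2222.
Initially p = 29, y = 2261, so Δp = +4 and Δy = -39.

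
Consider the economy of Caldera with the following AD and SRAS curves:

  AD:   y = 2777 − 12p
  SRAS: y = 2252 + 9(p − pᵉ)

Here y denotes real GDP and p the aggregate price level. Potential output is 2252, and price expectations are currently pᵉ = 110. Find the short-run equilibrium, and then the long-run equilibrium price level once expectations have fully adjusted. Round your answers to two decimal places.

Short run: p = 72.14, y = 1911.29. Long run: p = 43.75.

Short run: with pᵉ = 110, SRAS is y = 1262 + 9p. Setting AD = SRAS gives 1515 = 21p, so p = 72.14 and y = 2777 − 12p = 1911.29.
Output 1911.29 is below potential 2252, so over time expected prices fall and SRAS shifts right until y returns to 2252.
Long run: y = 2252 on the AD curve gives 2252 = 2777 − 12p, so p = 43.75.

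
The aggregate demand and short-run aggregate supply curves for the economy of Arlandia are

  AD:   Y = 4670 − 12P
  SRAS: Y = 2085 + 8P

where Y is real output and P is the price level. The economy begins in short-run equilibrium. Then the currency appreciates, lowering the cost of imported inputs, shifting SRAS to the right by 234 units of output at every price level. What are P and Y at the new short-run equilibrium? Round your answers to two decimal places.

This is a positive supply shock: SRAS shifts right.
New SRAS: Y = 2319 + 8P.
Set AD = SRAS: 4670 − 12P = 2319 + 8P, so 2351 = 20P and P = 117.55.
Substituting into AD, Y = 3259.40.

P = 117.55, Y = 3259.40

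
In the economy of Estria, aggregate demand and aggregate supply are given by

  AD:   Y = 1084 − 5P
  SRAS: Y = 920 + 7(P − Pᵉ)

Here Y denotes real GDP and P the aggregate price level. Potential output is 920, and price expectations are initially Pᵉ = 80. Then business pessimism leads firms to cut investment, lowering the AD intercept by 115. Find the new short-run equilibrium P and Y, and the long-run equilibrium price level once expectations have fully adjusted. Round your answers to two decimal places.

Short run: P = 50.75, Y = 715.25. Long run: P = 9.80.

AD shifts left: new AD is Y = 969 − 5P. With Pᵉ = 80, SRAS is Y = 360 + 7P.
Short run: 969 − 5P = 360 + 7P gives 609 = 12P, so P = 50.75 and Y = 969 − 5P = 715.25.
Y = 715.25 is below potential 920; expectations adjust and SRAS shifts right until Y = 920.
Long run: on the new AD curve, 920 = 969 − 5P gives P = 9.80.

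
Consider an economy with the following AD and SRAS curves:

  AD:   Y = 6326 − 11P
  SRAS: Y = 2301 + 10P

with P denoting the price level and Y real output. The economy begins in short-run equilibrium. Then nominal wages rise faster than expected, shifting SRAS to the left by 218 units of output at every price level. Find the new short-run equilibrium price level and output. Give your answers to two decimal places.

P = 202.05, Y = 4103.48

This is a negative supply shock: SRAS shifts left.
New SRAS: Y = 2083 + 10P.
Set AD = SRAS: 6326 − 11P = 2083 + 10P, so 4243 = 21P and P = 202.05.
Substituting into AD, Y = 4103.48.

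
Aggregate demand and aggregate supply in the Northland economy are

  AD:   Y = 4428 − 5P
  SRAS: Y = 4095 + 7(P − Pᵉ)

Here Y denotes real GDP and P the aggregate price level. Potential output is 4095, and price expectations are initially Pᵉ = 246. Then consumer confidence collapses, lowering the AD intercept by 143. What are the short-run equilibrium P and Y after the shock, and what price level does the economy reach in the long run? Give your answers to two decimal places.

AD shifts left: new AD is Y = 4285 − 5P. With Pᵉ = 246, SRAS is Y = 2373 + 7P.
Short run: 4285 − 5P = 2373 + 7P gives 1912 = 12P, so P = 159.33 and Y = 4285 − 5P = 3488.33.
Y = 3488.33 is below potential 4095; expectations adjust and SRAS shifts right until Y = 4095.
Long run: on the new AD curve, 4095 = 4285 − 5P gives P = 38.00.

Short run: P = 159.33, Y = 3488.33. Long run: P = 38.00.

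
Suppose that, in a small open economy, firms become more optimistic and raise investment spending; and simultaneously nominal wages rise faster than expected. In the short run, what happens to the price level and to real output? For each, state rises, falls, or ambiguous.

The first event is a positive demand shock: AD shifts right, which by itself pushes P up and Y up.
The second is an adverse supply shock: SRAS shifts left, which by itself pushes P up and Y down.
Both shocks push P up, so P rises. The two shocks push Y in opposite directions, so the effect on Y is ambiguous.

Price level: rises; output: ambiguous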